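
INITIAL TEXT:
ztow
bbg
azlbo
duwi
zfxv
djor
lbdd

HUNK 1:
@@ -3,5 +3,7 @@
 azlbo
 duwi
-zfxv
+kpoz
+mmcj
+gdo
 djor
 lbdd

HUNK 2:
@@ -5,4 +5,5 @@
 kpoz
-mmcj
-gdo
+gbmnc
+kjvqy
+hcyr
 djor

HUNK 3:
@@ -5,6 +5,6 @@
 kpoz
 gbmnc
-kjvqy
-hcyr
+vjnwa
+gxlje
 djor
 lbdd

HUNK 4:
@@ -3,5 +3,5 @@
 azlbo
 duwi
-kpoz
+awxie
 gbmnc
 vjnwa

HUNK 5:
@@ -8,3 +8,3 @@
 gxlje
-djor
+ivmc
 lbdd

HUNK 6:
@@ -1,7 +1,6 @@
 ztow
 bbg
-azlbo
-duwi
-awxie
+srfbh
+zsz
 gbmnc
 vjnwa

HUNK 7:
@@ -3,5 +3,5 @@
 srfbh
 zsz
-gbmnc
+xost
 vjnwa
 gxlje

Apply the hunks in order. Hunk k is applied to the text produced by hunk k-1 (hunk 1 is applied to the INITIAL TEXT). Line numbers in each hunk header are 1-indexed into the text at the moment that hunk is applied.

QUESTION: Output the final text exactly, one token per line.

Hunk 1: at line 3 remove [zfxv] add [kpoz,mmcj,gdo] -> 9 lines: ztow bbg azlbo duwi kpoz mmcj gdo djor lbdd
Hunk 2: at line 5 remove [mmcj,gdo] add [gbmnc,kjvqy,hcyr] -> 10 lines: ztow bbg azlbo duwi kpoz gbmnc kjvqy hcyr djor lbdd
Hunk 3: at line 5 remove [kjvqy,hcyr] add [vjnwa,gxlje] -> 10 lines: ztow bbg azlbo duwi kpoz gbmnc vjnwa gxlje djor lbdd
Hunk 4: at line 3 remove [kpoz] add [awxie] -> 10 lines: ztow bbg azlbo duwi awxie gbmnc vjnwa gxlje djor lbdd
Hunk 5: at line 8 remove [djor] add [ivmc] -> 10 lines: ztow bbg azlbo duwi awxie gbmnc vjnwa gxlje ivmc lbdd
Hunk 6: at line 1 remove [azlbo,duwi,awxie] add [srfbh,zsz] -> 9 lines: ztow bbg srfbh zsz gbmnc vjnwa gxlje ivmc lbdd
Hunk 7: at line 3 remove [gbmnc] add [xost] -> 9 lines: ztow bbg srfbh zsz xost vjnwa gxlje ivmc lbdd

Answer: ztow
bbg
srfbh
zsz
xost
vjnwa
gxlje
ivmc
lbdd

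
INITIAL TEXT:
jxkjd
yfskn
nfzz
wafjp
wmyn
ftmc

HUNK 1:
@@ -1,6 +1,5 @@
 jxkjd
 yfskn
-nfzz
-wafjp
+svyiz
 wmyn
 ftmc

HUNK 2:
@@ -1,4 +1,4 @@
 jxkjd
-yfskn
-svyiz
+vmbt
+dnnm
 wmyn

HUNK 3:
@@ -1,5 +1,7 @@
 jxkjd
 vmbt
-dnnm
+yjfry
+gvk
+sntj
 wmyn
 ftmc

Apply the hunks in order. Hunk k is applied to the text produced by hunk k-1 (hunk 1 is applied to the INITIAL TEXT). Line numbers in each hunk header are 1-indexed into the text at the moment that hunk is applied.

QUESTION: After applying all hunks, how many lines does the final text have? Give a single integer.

Hunk 1: at line 1 remove [nfzz,wafjp] add [svyiz] -> 5 lines: jxkjd yfskn svyiz wmyn ftmc
Hunk 2: at line 1 remove [yfskn,svyiz] add [vmbt,dnnm] -> 5 lines: jxkjd vmbt dnnm wmyn ftmc
Hunk 3: at line 1 remove [dnnm] add [yjfry,gvk,sntj] -> 7 lines: jxkjd vmbt yjfry gvk sntj wmyn ftmc
Final line count: 7

Answer: 7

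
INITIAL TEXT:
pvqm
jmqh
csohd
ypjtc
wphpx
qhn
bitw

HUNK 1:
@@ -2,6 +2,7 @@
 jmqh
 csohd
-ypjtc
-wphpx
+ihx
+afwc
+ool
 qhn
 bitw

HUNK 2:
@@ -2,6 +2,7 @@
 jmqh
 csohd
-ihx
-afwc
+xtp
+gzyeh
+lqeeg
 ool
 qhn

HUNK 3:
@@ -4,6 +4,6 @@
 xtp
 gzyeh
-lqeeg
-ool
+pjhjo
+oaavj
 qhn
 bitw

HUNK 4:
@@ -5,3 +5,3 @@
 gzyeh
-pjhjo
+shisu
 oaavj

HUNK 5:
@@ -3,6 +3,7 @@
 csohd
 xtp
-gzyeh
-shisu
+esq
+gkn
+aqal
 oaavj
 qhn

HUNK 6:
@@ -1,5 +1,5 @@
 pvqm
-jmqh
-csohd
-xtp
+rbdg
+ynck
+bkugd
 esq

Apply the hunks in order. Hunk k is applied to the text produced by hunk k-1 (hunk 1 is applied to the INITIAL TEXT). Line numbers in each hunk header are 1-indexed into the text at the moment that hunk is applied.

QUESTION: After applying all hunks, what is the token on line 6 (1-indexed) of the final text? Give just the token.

Answer: gkn

Derivation:
Hunk 1: at line 2 remove [ypjtc,wphpx] add [ihx,afwc,ool] -> 8 lines: pvqm jmqh csohd ihx afwc ool qhn bitw
Hunk 2: at line 2 remove [ihx,afwc] add [xtp,gzyeh,lqeeg] -> 9 lines: pvqm jmqh csohd xtp gzyeh lqeeg ool qhn bitw
Hunk 3: at line 4 remove [lqeeg,ool] add [pjhjo,oaavj] -> 9 lines: pvqm jmqh csohd xtp gzyeh pjhjo oaavj qhn bitw
Hunk 4: at line 5 remove [pjhjo] add [shisu] -> 9 lines: pvqm jmqh csohd xtp gzyeh shisu oaavj qhn bitw
Hunk 5: at line 3 remove [gzyeh,shisu] add [esq,gkn,aqal] -> 10 lines: pvqm jmqh csohd xtp esq gkn aqal oaavj qhn bitw
Hunk 6: at line 1 remove [jmqh,csohd,xtp] add [rbdg,ynck,bkugd] -> 10 lines: pvqm rbdg ynck bkugd esq gkn aqal oaavj qhn bitw
Final line 6: gkn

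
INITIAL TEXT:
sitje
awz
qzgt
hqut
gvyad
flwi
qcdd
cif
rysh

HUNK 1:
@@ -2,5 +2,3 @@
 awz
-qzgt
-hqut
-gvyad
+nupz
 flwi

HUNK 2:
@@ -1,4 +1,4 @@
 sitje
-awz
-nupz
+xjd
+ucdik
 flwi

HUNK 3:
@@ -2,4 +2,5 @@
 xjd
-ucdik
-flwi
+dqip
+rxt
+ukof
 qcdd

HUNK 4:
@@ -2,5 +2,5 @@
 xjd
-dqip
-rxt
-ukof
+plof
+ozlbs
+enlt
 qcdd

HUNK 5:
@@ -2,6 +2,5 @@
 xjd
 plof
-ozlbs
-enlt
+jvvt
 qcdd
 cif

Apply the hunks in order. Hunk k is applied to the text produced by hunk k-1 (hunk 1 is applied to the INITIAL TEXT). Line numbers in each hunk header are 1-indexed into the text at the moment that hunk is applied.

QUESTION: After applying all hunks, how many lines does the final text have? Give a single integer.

Answer: 7

Derivation:
Hunk 1: at line 2 remove [qzgt,hqut,gvyad] add [nupz] -> 7 lines: sitje awz nupz flwi qcdd cif rysh
Hunk 2: at line 1 remove [awz,nupz] add [xjd,ucdik] -> 7 lines: sitje xjd ucdik flwi qcdd cif rysh
Hunk 3: at line 2 remove [ucdik,flwi] add [dqip,rxt,ukof] -> 8 lines: sitje xjd dqip rxt ukof qcdd cif rysh
Hunk 4: at line 2 remove [dqip,rxt,ukof] add [plof,ozlbs,enlt] -> 8 lines: sitje xjd plof ozlbs enlt qcdd cif rysh
Hunk 5: at line 2 remove [ozlbs,enlt] add [jvvt] -> 7 lines: sitje xjd plof jvvt qcdd cif rysh
Final line count: 7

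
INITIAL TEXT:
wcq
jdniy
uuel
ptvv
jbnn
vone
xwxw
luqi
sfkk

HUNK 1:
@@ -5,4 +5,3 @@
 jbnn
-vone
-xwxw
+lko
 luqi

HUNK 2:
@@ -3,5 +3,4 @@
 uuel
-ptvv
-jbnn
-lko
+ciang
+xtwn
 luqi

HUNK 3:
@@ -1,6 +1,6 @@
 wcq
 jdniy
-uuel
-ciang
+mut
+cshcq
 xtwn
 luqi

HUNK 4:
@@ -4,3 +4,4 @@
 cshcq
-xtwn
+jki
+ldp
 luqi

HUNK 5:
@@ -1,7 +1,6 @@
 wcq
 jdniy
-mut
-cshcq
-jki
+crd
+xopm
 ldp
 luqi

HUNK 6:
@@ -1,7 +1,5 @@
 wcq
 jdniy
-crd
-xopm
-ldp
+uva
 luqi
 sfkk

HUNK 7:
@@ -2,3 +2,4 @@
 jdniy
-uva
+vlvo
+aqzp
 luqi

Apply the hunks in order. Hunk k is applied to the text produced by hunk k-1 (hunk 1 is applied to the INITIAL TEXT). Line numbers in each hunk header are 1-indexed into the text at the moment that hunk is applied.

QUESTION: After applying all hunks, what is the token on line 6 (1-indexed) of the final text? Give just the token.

Hunk 1: at line 5 remove [vone,xwxw] add [lko] -> 8 lines: wcq jdniy uuel ptvv jbnn lko luqi sfkk
Hunk 2: at line 3 remove [ptvv,jbnn,lko] add [ciang,xtwn] -> 7 lines: wcq jdniy uuel ciang xtwn luqi sfkk
Hunk 3: at line 1 remove [uuel,ciang] add [mut,cshcq] -> 7 lines: wcq jdniy mut cshcq xtwn luqi sfkk
Hunk 4: at line 4 remove [xtwn] add [jki,ldp] -> 8 lines: wcq jdniy mut cshcq jki ldp luqi sfkk
Hunk 5: at line 1 remove [mut,cshcq,jki] add [crd,xopm] -> 7 lines: wcq jdniy crd xopm ldp luqi sfkk
Hunk 6: at line 1 remove [crd,xopm,ldp] add [uva] -> 5 lines: wcq jdniy uva luqi sfkk
Hunk 7: at line 2 remove [uva] add [vlvo,aqzp] -> 6 lines: wcq jdniy vlvo aqzp luqi sfkk
Final line 6: sfkk

Answer: sfkk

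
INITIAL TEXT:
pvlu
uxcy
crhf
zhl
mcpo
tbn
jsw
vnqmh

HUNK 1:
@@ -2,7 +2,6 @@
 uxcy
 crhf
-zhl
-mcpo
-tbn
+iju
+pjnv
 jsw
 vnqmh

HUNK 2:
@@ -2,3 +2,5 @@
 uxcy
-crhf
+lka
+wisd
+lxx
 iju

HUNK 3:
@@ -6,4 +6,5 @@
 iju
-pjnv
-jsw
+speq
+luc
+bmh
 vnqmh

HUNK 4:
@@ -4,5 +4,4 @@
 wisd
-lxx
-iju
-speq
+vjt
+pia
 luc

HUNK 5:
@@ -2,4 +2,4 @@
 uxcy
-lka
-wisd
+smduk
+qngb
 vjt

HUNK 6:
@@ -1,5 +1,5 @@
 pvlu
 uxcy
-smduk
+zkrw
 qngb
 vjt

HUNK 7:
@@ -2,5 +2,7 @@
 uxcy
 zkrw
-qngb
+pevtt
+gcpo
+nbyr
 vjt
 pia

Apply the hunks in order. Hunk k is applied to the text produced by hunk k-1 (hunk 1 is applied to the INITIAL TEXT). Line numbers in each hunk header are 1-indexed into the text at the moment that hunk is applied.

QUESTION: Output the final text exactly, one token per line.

Answer: pvlu
uxcy
zkrw
pevtt
gcpo
nbyr
vjt
pia
luc
bmh
vnqmh

Derivation:
Hunk 1: at line 2 remove [zhl,mcpo,tbn] add [iju,pjnv] -> 7 lines: pvlu uxcy crhf iju pjnv jsw vnqmh
Hunk 2: at line 2 remove [crhf] add [lka,wisd,lxx] -> 9 lines: pvlu uxcy lka wisd lxx iju pjnv jsw vnqmh
Hunk 3: at line 6 remove [pjnv,jsw] add [speq,luc,bmh] -> 10 lines: pvlu uxcy lka wisd lxx iju speq luc bmh vnqmh
Hunk 4: at line 4 remove [lxx,iju,speq] add [vjt,pia] -> 9 lines: pvlu uxcy lka wisd vjt pia luc bmh vnqmh
Hunk 5: at line 2 remove [lka,wisd] add [smduk,qngb] -> 9 lines: pvlu uxcy smduk qngb vjt pia luc bmh vnqmh
Hunk 6: at line 1 remove [smduk] add [zkrw] -> 9 lines: pvlu uxcy zkrw qngb vjt pia luc bmh vnqmh
Hunk 7: at line 2 remove [qngb] add [pevtt,gcpo,nbyr] -> 11 lines: pvlu uxcy zkrw pevtt gcpo nbyr vjt pia luc bmh vnqmh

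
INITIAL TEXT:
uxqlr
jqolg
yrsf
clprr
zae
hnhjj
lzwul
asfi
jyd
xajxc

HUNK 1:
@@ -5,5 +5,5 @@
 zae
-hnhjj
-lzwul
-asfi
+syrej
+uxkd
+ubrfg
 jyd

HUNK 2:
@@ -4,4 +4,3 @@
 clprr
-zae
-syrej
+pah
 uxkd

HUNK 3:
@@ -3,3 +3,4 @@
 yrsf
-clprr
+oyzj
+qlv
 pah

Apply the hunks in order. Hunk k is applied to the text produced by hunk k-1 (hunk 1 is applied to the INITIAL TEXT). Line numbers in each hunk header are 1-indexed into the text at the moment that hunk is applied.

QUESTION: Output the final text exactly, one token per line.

Answer: uxqlr
jqolg
yrsf
oyzj
qlv
pah
uxkd
ubrfg
jyd
xajxc

Derivation:
Hunk 1: at line 5 remove [hnhjj,lzwul,asfi] add [syrej,uxkd,ubrfg] -> 10 lines: uxqlr jqolg yrsf clprr zae syrej uxkd ubrfg jyd xajxc
Hunk 2: at line 4 remove [zae,syrej] add [pah] -> 9 lines: uxqlr jqolg yrsf clprr pah uxkd ubrfg jyd xajxc
Hunk 3: at line 3 remove [clprr] add [oyzj,qlv] -> 10 lines: uxqlr jqolg yrsf oyzj qlv pah uxkd ubrfg jyd xajxc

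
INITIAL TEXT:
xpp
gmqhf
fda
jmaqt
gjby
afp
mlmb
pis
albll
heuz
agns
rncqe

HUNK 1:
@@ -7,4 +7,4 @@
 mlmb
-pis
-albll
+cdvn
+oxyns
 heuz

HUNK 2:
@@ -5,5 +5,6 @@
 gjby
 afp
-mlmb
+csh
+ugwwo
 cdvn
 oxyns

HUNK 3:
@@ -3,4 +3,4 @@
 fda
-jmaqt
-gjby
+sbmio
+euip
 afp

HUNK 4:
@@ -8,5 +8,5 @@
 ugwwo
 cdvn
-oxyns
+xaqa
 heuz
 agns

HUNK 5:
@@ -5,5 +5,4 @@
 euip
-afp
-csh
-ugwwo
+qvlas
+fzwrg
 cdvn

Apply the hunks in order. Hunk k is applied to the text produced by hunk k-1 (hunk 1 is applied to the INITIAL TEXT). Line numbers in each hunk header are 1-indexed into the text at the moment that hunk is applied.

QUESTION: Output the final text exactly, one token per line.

Hunk 1: at line 7 remove [pis,albll] add [cdvn,oxyns] -> 12 lines: xpp gmqhf fda jmaqt gjby afp mlmb cdvn oxyns heuz agns rncqe
Hunk 2: at line 5 remove [mlmb] add [csh,ugwwo] -> 13 lines: xpp gmqhf fda jmaqt gjby afp csh ugwwo cdvn oxyns heuz agns rncqe
Hunk 3: at line 3 remove [jmaqt,gjby] add [sbmio,euip] -> 13 lines: xpp gmqhf fda sbmio euip afp csh ugwwo cdvn oxyns heuz agns rncqe
Hunk 4: at line 8 remove [oxyns] add [xaqa] -> 13 lines: xpp gmqhf fda sbmio euip afp csh ugwwo cdvn xaqa heuz agns rncqe
Hunk 5: at line 5 remove [afp,csh,ugwwo] add [qvlas,fzwrg] -> 12 lines: xpp gmqhf fda sbmio euip qvlas fzwrg cdvn xaqa heuz agns rncqe

Answer: xpp
gmqhf
fda
sbmio
euip
qvlas
fzwrg
cdvn
xaqa
heuz
agns
rncqe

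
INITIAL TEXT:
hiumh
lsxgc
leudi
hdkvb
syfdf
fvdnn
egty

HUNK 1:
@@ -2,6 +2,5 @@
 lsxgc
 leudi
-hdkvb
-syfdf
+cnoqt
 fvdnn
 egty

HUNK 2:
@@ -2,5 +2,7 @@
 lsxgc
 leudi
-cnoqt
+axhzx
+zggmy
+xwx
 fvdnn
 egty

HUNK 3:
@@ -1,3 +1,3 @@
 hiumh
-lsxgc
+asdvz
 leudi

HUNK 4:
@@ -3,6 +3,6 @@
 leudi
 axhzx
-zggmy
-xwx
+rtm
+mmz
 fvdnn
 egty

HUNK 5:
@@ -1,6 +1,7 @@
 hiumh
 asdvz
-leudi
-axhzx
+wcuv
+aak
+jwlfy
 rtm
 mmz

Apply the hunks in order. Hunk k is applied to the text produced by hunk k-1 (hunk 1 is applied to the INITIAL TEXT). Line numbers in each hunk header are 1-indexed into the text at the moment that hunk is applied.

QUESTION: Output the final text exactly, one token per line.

Hunk 1: at line 2 remove [hdkvb,syfdf] add [cnoqt] -> 6 lines: hiumh lsxgc leudi cnoqt fvdnn egty
Hunk 2: at line 2 remove [cnoqt] add [axhzx,zggmy,xwx] -> 8 lines: hiumh lsxgc leudi axhzx zggmy xwx fvdnn egty
Hunk 3: at line 1 remove [lsxgc] add [asdvz] -> 8 lines: hiumh asdvz leudi axhzx zggmy xwx fvdnn egty
Hunk 4: at line 3 remove [zggmy,xwx] add [rtm,mmz] -> 8 lines: hiumh asdvz leudi axhzx rtm mmz fvdnn egty
Hunk 5: at line 1 remove [leudi,axhzx] add [wcuv,aak,jwlfy] -> 9 lines: hiumh asdvz wcuv aak jwlfy rtm mmz fvdnn egty

Answer: hiumh
asdvz
wcuv
aak
jwlfy
rtm
mmz
fvdnn
egty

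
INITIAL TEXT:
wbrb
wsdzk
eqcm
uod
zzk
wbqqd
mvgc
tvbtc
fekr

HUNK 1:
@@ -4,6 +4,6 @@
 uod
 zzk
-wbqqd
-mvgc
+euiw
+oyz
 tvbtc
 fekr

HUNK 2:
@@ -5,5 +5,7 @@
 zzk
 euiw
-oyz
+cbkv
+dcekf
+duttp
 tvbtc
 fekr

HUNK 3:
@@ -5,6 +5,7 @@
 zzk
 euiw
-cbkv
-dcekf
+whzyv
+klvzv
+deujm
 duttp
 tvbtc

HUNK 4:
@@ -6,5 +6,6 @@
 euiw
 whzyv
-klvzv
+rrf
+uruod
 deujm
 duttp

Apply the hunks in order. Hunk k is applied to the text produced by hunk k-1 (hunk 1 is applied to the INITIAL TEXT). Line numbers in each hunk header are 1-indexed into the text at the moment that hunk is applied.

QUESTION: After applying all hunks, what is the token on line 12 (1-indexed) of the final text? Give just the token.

Hunk 1: at line 4 remove [wbqqd,mvgc] add [euiw,oyz] -> 9 lines: wbrb wsdzk eqcm uod zzk euiw oyz tvbtc fekr
Hunk 2: at line 5 remove [oyz] add [cbkv,dcekf,duttp] -> 11 lines: wbrb wsdzk eqcm uod zzk euiw cbkv dcekf duttp tvbtc fekr
Hunk 3: at line 5 remove [cbkv,dcekf] add [whzyv,klvzv,deujm] -> 12 lines: wbrb wsdzk eqcm uod zzk euiw whzyv klvzv deujm duttp tvbtc fekr
Hunk 4: at line 6 remove [klvzv] add [rrf,uruod] -> 13 lines: wbrb wsdzk eqcm uod zzk euiw whzyv rrf uruod deujm duttp tvbtc fekr
Final line 12: tvbtc

Answer: tvbtc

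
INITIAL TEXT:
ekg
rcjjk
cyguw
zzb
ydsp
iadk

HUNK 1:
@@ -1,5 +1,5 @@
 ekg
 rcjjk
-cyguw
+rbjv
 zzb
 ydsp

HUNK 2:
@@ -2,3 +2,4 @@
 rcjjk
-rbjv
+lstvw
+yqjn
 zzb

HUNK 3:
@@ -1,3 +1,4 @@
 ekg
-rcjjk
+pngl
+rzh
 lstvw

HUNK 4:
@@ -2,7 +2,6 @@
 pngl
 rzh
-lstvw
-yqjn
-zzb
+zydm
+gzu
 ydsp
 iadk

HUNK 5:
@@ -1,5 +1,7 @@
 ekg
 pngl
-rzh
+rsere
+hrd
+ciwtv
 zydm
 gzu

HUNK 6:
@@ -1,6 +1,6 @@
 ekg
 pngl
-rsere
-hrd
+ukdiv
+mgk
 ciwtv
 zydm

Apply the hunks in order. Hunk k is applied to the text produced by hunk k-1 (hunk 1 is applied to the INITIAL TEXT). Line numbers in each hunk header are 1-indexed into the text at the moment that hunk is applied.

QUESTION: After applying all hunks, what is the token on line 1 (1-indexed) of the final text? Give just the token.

Answer: ekg

Derivation:
Hunk 1: at line 1 remove [cyguw] add [rbjv] -> 6 lines: ekg rcjjk rbjv zzb ydsp iadk
Hunk 2: at line 2 remove [rbjv] add [lstvw,yqjn] -> 7 lines: ekg rcjjk lstvw yqjn zzb ydsp iadk
Hunk 3: at line 1 remove [rcjjk] add [pngl,rzh] -> 8 lines: ekg pngl rzh lstvw yqjn zzb ydsp iadk
Hunk 4: at line 2 remove [lstvw,yqjn,zzb] add [zydm,gzu] -> 7 lines: ekg pngl rzh zydm gzu ydsp iadk
Hunk 5: at line 1 remove [rzh] add [rsere,hrd,ciwtv] -> 9 lines: ekg pngl rsere hrd ciwtv zydm gzu ydsp iadk
Hunk 6: at line 1 remove [rsere,hrd] add [ukdiv,mgk] -> 9 lines: ekg pngl ukdiv mgk ciwtv zydm gzu ydsp iadk
Final line 1: ekg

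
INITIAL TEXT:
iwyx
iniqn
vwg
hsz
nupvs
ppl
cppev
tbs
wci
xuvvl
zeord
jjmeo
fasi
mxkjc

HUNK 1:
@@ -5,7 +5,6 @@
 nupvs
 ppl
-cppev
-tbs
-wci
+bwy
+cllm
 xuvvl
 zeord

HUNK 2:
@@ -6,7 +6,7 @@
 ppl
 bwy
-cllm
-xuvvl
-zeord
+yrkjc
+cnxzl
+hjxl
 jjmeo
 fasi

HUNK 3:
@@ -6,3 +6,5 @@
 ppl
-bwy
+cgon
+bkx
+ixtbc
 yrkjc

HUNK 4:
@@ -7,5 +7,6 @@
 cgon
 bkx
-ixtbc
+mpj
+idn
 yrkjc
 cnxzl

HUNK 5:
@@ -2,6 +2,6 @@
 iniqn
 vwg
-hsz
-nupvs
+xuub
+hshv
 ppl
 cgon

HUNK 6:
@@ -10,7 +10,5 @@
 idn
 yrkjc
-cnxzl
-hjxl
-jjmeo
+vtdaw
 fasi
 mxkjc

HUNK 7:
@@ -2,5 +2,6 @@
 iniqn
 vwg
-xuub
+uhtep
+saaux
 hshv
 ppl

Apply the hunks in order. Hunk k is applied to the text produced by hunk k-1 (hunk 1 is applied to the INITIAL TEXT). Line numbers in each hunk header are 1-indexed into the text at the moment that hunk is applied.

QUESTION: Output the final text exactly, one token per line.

Answer: iwyx
iniqn
vwg
uhtep
saaux
hshv
ppl
cgon
bkx
mpj
idn
yrkjc
vtdaw
fasi
mxkjc

Derivation:
Hunk 1: at line 5 remove [cppev,tbs,wci] add [bwy,cllm] -> 13 lines: iwyx iniqn vwg hsz nupvs ppl bwy cllm xuvvl zeord jjmeo fasi mxkjc
Hunk 2: at line 6 remove [cllm,xuvvl,zeord] add [yrkjc,cnxzl,hjxl] -> 13 lines: iwyx iniqn vwg hsz nupvs ppl bwy yrkjc cnxzl hjxl jjmeo fasi mxkjc
Hunk 3: at line 6 remove [bwy] add [cgon,bkx,ixtbc] -> 15 lines: iwyx iniqn vwg hsz nupvs ppl cgon bkx ixtbc yrkjc cnxzl hjxl jjmeo fasi mxkjc
Hunk 4: at line 7 remove [ixtbc] add [mpj,idn] -> 16 lines: iwyx iniqn vwg hsz nupvs ppl cgon bkx mpj idn yrkjc cnxzl hjxl jjmeo fasi mxkjc
Hunk 5: at line 2 remove [hsz,nupvs] add [xuub,hshv] -> 16 lines: iwyx iniqn vwg xuub hshv ppl cgon bkx mpj idn yrkjc cnxzl hjxl jjmeo fasi mxkjc
Hunk 6: at line 10 remove [cnxzl,hjxl,jjmeo] add [vtdaw] -> 14 lines: iwyx iniqn vwg xuub hshv ppl cgon bkx mpj idn yrkjc vtdaw fasi mxkjc
Hunk 7: at line 2 remove [xuub] add [uhtep,saaux] -> 15 lines: iwyx iniqn vwg uhtep saaux hshv ppl cgon bkx mpj idn yrkjc vtdaw fasi mxkjc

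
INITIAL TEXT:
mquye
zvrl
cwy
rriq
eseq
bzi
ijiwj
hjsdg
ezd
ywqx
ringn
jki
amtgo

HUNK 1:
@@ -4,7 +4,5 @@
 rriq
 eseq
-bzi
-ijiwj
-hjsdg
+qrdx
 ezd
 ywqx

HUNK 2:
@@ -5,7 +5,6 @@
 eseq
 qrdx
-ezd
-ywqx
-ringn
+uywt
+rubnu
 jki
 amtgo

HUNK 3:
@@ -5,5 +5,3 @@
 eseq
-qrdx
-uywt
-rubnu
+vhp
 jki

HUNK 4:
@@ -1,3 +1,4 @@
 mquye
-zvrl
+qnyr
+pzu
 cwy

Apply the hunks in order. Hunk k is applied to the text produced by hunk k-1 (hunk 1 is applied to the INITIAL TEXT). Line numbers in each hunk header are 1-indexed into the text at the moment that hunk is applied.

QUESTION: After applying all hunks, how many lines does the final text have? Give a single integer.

Hunk 1: at line 4 remove [bzi,ijiwj,hjsdg] add [qrdx] -> 11 lines: mquye zvrl cwy rriq eseq qrdx ezd ywqx ringn jki amtgo
Hunk 2: at line 5 remove [ezd,ywqx,ringn] add [uywt,rubnu] -> 10 lines: mquye zvrl cwy rriq eseq qrdx uywt rubnu jki amtgo
Hunk 3: at line 5 remove [qrdx,uywt,rubnu] add [vhp] -> 8 lines: mquye zvrl cwy rriq eseq vhp jki amtgo
Hunk 4: at line 1 remove [zvrl] add [qnyr,pzu] -> 9 lines: mquye qnyr pzu cwy rriq eseq vhp jki amtgo
Final line count: 9

Answer: 9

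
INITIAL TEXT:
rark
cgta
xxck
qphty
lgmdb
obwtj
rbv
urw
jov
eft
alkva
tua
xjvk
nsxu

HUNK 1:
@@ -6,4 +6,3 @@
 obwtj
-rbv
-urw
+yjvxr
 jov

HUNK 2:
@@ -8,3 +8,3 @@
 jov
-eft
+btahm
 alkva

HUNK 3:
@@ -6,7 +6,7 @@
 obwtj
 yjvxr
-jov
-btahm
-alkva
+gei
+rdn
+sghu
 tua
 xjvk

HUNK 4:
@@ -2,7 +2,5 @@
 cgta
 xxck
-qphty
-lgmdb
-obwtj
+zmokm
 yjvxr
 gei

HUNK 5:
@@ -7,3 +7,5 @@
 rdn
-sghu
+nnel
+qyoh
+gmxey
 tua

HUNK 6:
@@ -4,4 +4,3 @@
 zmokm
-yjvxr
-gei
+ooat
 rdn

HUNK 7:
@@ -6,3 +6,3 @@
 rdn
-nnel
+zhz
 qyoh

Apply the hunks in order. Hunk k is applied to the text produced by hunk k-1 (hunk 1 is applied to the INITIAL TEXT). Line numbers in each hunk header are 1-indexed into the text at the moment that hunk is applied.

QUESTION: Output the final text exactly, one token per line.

Answer: rark
cgta
xxck
zmokm
ooat
rdn
zhz
qyoh
gmxey
tua
xjvk
nsxu

Derivation:
Hunk 1: at line 6 remove [rbv,urw] add [yjvxr] -> 13 lines: rark cgta xxck qphty lgmdb obwtj yjvxr jov eft alkva tua xjvk nsxu
Hunk 2: at line 8 remove [eft] add [btahm] -> 13 lines: rark cgta xxck qphty lgmdb obwtj yjvxr jov btahm alkva tua xjvk nsxu
Hunk 3: at line 6 remove [jov,btahm,alkva] add [gei,rdn,sghu] -> 13 lines: rark cgta xxck qphty lgmdb obwtj yjvxr gei rdn sghu tua xjvk nsxu
Hunk 4: at line 2 remove [qphty,lgmdb,obwtj] add [zmokm] -> 11 lines: rark cgta xxck zmokm yjvxr gei rdn sghu tua xjvk nsxu
Hunk 5: at line 7 remove [sghu] add [nnel,qyoh,gmxey] -> 13 lines: rark cgta xxck zmokm yjvxr gei rdn nnel qyoh gmxey tua xjvk nsxu
Hunk 6: at line 4 remove [yjvxr,gei] add [ooat] -> 12 lines: rark cgta xxck zmokm ooat rdn nnel qyoh gmxey tua xjvk nsxu
Hunk 7: at line 6 remove [nnel] add [zhz] -> 12 lines: rark cgta xxck zmokm ooat rdn zhz qyoh gmxey tua xjvk nsxu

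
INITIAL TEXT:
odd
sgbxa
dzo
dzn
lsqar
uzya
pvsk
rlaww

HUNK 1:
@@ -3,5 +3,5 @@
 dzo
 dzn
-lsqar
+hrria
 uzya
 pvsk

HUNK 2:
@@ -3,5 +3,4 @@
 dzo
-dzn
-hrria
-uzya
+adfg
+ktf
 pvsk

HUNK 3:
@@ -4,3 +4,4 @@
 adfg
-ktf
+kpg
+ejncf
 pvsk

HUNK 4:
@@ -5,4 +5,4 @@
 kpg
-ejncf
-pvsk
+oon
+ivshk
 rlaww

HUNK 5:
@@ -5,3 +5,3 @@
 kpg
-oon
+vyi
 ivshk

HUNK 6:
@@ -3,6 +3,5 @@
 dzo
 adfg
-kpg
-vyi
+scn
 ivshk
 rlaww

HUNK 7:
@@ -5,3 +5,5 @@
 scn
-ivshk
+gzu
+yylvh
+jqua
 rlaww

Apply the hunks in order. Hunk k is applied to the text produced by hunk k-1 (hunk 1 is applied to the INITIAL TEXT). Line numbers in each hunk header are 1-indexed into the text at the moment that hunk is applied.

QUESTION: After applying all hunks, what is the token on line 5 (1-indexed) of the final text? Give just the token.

Answer: scn

Derivation:
Hunk 1: at line 3 remove [lsqar] add [hrria] -> 8 lines: odd sgbxa dzo dzn hrria uzya pvsk rlaww
Hunk 2: at line 3 remove [dzn,hrria,uzya] add [adfg,ktf] -> 7 lines: odd sgbxa dzo adfg ktf pvsk rlaww
Hunk 3: at line 4 remove [ktf] add [kpg,ejncf] -> 8 lines: odd sgbxa dzo adfg kpg ejncf pvsk rlaww
Hunk 4: at line 5 remove [ejncf,pvsk] add [oon,ivshk] -> 8 lines: odd sgbxa dzo adfg kpg oon ivshk rlaww
Hunk 5: at line 5 remove [oon] add [vyi] -> 8 lines: odd sgbxa dzo adfg kpg vyi ivshk rlaww
Hunk 6: at line 3 remove [kpg,vyi] add [scn] -> 7 lines: odd sgbxa dzo adfg scn ivshk rlaww
Hunk 7: at line 5 remove [ivshk] add [gzu,yylvh,jqua] -> 9 lines: odd sgbxa dzo adfg scn gzu yylvh jqua rlaww
Final line 5: scn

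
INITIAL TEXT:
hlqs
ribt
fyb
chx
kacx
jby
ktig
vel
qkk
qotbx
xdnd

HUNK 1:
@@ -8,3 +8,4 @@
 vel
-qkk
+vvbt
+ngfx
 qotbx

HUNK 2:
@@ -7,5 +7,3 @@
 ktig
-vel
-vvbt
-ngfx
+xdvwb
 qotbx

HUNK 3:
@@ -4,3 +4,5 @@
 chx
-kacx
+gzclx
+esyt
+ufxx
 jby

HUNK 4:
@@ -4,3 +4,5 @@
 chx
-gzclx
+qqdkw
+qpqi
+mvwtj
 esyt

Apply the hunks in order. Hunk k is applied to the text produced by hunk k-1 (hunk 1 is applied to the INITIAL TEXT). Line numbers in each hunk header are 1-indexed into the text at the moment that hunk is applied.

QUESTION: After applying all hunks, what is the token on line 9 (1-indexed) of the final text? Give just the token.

Answer: ufxx

Derivation:
Hunk 1: at line 8 remove [qkk] add [vvbt,ngfx] -> 12 lines: hlqs ribt fyb chx kacx jby ktig vel vvbt ngfx qotbx xdnd
Hunk 2: at line 7 remove [vel,vvbt,ngfx] add [xdvwb] -> 10 lines: hlqs ribt fyb chx kacx jby ktig xdvwb qotbx xdnd
Hunk 3: at line 4 remove [kacx] add [gzclx,esyt,ufxx] -> 12 lines: hlqs ribt fyb chx gzclx esyt ufxx jby ktig xdvwb qotbx xdnd
Hunk 4: at line 4 remove [gzclx] add [qqdkw,qpqi,mvwtj] -> 14 lines: hlqs ribt fyb chx qqdkw qpqi mvwtj esyt ufxx jby ktig xdvwb qotbx xdnd
Final line 9: ufxx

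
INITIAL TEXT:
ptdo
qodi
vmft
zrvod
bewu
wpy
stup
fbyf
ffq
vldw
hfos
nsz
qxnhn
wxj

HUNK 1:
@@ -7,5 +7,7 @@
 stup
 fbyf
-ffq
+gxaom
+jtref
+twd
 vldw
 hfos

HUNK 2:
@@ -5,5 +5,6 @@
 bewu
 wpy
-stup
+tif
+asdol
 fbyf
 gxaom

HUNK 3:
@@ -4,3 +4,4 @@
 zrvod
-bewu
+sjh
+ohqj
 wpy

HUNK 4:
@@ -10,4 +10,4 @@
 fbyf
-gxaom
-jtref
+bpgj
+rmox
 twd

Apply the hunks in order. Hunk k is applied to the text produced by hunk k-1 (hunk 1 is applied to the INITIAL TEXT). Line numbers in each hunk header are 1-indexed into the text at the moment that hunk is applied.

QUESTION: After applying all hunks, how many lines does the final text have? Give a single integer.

Answer: 18

Derivation:
Hunk 1: at line 7 remove [ffq] add [gxaom,jtref,twd] -> 16 lines: ptdo qodi vmft zrvod bewu wpy stup fbyf gxaom jtref twd vldw hfos nsz qxnhn wxj
Hunk 2: at line 5 remove [stup] add [tif,asdol] -> 17 lines: ptdo qodi vmft zrvod bewu wpy tif asdol fbyf gxaom jtref twd vldw hfos nsz qxnhn wxj
Hunk 3: at line 4 remove [bewu] add [sjh,ohqj] -> 18 lines: ptdo qodi vmft zrvod sjh ohqj wpy tif asdol fbyf gxaom jtref twd vldw hfos nsz qxnhn wxj
Hunk 4: at line 10 remove [gxaom,jtref] add [bpgj,rmox] -> 18 lines: ptdo qodi vmft zrvod sjh ohqj wpy tif asdol fbyf bpgj rmox twd vldw hfos nsz qxnhn wxj
Final line count: 18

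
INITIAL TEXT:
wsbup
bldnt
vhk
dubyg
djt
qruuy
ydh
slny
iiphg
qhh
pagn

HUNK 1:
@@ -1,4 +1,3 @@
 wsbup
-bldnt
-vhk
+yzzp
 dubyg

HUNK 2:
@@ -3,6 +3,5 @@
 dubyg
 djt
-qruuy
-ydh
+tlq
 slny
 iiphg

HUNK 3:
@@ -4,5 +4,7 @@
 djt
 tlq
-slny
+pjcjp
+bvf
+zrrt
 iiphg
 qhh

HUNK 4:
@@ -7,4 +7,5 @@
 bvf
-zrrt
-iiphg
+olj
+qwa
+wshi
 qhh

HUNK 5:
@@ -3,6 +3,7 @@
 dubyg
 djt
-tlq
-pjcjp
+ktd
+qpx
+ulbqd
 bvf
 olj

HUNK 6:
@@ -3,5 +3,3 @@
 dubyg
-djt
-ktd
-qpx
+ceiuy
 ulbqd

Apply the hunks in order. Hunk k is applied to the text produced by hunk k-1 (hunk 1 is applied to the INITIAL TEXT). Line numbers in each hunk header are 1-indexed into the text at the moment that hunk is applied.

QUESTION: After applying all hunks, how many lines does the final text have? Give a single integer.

Answer: 11

Derivation:
Hunk 1: at line 1 remove [bldnt,vhk] add [yzzp] -> 10 lines: wsbup yzzp dubyg djt qruuy ydh slny iiphg qhh pagn
Hunk 2: at line 3 remove [qruuy,ydh] add [tlq] -> 9 lines: wsbup yzzp dubyg djt tlq slny iiphg qhh pagn
Hunk 3: at line 4 remove [slny] add [pjcjp,bvf,zrrt] -> 11 lines: wsbup yzzp dubyg djt tlq pjcjp bvf zrrt iiphg qhh pagn
Hunk 4: at line 7 remove [zrrt,iiphg] add [olj,qwa,wshi] -> 12 lines: wsbup yzzp dubyg djt tlq pjcjp bvf olj qwa wshi qhh pagn
Hunk 5: at line 3 remove [tlq,pjcjp] add [ktd,qpx,ulbqd] -> 13 lines: wsbup yzzp dubyg djt ktd qpx ulbqd bvf olj qwa wshi qhh pagn
Hunk 6: at line 3 remove [djt,ktd,qpx] add [ceiuy] -> 11 lines: wsbup yzzp dubyg ceiuy ulbqd bvf olj qwa wshi qhh pagn
Final line count: 11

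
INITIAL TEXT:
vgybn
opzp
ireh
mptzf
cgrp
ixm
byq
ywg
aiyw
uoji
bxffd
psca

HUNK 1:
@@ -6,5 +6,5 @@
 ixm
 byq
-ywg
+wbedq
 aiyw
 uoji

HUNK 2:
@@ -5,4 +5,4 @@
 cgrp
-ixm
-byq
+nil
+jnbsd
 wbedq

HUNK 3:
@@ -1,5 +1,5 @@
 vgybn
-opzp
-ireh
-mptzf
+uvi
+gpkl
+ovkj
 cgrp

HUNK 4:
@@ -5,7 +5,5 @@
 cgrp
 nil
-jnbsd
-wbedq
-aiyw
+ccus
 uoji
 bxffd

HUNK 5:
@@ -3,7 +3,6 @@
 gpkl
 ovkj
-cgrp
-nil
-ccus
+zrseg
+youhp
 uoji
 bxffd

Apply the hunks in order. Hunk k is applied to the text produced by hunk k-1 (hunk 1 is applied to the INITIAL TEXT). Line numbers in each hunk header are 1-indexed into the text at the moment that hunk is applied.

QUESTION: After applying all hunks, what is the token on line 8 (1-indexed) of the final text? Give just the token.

Hunk 1: at line 6 remove [ywg] add [wbedq] -> 12 lines: vgybn opzp ireh mptzf cgrp ixm byq wbedq aiyw uoji bxffd psca
Hunk 2: at line 5 remove [ixm,byq] add [nil,jnbsd] -> 12 lines: vgybn opzp ireh mptzf cgrp nil jnbsd wbedq aiyw uoji bxffd psca
Hunk 3: at line 1 remove [opzp,ireh,mptzf] add [uvi,gpkl,ovkj] -> 12 lines: vgybn uvi gpkl ovkj cgrp nil jnbsd wbedq aiyw uoji bxffd psca
Hunk 4: at line 5 remove [jnbsd,wbedq,aiyw] add [ccus] -> 10 lines: vgybn uvi gpkl ovkj cgrp nil ccus uoji bxffd psca
Hunk 5: at line 3 remove [cgrp,nil,ccus] add [zrseg,youhp] -> 9 lines: vgybn uvi gpkl ovkj zrseg youhp uoji bxffd psca
Final line 8: bxffd

Answer: bxffd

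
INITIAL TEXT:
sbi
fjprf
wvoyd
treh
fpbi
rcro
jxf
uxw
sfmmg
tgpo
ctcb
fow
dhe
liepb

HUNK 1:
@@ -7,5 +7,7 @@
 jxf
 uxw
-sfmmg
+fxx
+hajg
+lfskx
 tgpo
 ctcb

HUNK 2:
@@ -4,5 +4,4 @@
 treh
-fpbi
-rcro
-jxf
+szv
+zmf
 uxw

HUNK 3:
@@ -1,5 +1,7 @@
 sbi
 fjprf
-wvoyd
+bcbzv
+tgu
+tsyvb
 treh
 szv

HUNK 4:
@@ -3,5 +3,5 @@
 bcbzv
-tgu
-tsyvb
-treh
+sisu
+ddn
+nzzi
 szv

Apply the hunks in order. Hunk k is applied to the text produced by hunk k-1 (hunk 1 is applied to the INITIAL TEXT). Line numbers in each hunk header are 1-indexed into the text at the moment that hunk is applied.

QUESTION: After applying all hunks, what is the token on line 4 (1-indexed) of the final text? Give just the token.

Hunk 1: at line 7 remove [sfmmg] add [fxx,hajg,lfskx] -> 16 lines: sbi fjprf wvoyd treh fpbi rcro jxf uxw fxx hajg lfskx tgpo ctcb fow dhe liepb
Hunk 2: at line 4 remove [fpbi,rcro,jxf] add [szv,zmf] -> 15 lines: sbi fjprf wvoyd treh szv zmf uxw fxx hajg lfskx tgpo ctcb fow dhe liepb
Hunk 3: at line 1 remove [wvoyd] add [bcbzv,tgu,tsyvb] -> 17 lines: sbi fjprf bcbzv tgu tsyvb treh szv zmf uxw fxx hajg lfskx tgpo ctcb fow dhe liepb
Hunk 4: at line 3 remove [tgu,tsyvb,treh] add [sisu,ddn,nzzi] -> 17 lines: sbi fjprf bcbzv sisu ddn nzzi szv zmf uxw fxx hajg lfskx tgpo ctcb fow dhe liepb
Final line 4: sisu

Answer: sisu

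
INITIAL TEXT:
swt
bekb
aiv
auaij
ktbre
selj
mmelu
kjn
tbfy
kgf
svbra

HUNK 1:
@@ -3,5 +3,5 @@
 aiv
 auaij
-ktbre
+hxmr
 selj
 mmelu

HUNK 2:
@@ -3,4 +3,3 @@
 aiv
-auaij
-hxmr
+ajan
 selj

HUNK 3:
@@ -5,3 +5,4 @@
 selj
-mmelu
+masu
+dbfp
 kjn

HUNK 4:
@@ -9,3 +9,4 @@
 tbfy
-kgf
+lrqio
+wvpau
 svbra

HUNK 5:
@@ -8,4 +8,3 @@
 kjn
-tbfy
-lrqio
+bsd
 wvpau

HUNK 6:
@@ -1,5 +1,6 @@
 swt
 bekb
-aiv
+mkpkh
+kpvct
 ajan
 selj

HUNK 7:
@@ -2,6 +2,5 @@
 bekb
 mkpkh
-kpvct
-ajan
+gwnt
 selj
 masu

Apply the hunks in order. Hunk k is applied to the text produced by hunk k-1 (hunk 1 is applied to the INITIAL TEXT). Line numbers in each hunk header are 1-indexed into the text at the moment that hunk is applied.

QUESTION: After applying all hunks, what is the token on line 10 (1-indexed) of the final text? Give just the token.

Answer: wvpau

Derivation:
Hunk 1: at line 3 remove [ktbre] add [hxmr] -> 11 lines: swt bekb aiv auaij hxmr selj mmelu kjn tbfy kgf svbra
Hunk 2: at line 3 remove [auaij,hxmr] add [ajan] -> 10 lines: swt bekb aiv ajan selj mmelu kjn tbfy kgf svbra
Hunk 3: at line 5 remove [mmelu] add [masu,dbfp] -> 11 lines: swt bekb aiv ajan selj masu dbfp kjn tbfy kgf svbra
Hunk 4: at line 9 remove [kgf] add [lrqio,wvpau] -> 12 lines: swt bekb aiv ajan selj masu dbfp kjn tbfy lrqio wvpau svbra
Hunk 5: at line 8 remove [tbfy,lrqio] add [bsd] -> 11 lines: swt bekb aiv ajan selj masu dbfp kjn bsd wvpau svbra
Hunk 6: at line 1 remove [aiv] add [mkpkh,kpvct] -> 12 lines: swt bekb mkpkh kpvct ajan selj masu dbfp kjn bsd wvpau svbra
Hunk 7: at line 2 remove [kpvct,ajan] add [gwnt] -> 11 lines: swt bekb mkpkh gwnt selj masu dbfp kjn bsd wvpau svbra
Final line 10: wvpau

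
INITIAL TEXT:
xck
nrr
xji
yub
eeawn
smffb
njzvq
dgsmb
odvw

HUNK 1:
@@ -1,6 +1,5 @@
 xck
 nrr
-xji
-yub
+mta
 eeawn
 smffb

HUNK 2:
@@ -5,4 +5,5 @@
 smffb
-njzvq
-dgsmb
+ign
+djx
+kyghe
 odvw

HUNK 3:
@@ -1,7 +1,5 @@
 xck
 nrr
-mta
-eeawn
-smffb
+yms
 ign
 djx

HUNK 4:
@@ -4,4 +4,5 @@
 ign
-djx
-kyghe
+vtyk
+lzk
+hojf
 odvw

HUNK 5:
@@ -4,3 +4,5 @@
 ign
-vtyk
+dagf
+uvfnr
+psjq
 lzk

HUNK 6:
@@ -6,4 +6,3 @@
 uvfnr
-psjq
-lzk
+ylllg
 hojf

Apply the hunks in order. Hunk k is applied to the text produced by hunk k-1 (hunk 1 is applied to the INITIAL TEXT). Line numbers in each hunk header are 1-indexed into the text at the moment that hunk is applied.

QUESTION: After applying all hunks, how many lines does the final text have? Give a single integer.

Hunk 1: at line 1 remove [xji,yub] add [mta] -> 8 lines: xck nrr mta eeawn smffb njzvq dgsmb odvw
Hunk 2: at line 5 remove [njzvq,dgsmb] add [ign,djx,kyghe] -> 9 lines: xck nrr mta eeawn smffb ign djx kyghe odvw
Hunk 3: at line 1 remove [mta,eeawn,smffb] add [yms] -> 7 lines: xck nrr yms ign djx kyghe odvw
Hunk 4: at line 4 remove [djx,kyghe] add [vtyk,lzk,hojf] -> 8 lines: xck nrr yms ign vtyk lzk hojf odvw
Hunk 5: at line 4 remove [vtyk] add [dagf,uvfnr,psjq] -> 10 lines: xck nrr yms ign dagf uvfnr psjq lzk hojf odvw
Hunk 6: at line 6 remove [psjq,lzk] add [ylllg] -> 9 lines: xck nrr yms ign dagf uvfnr ylllg hojf odvw
Final line count: 9

Answer: 9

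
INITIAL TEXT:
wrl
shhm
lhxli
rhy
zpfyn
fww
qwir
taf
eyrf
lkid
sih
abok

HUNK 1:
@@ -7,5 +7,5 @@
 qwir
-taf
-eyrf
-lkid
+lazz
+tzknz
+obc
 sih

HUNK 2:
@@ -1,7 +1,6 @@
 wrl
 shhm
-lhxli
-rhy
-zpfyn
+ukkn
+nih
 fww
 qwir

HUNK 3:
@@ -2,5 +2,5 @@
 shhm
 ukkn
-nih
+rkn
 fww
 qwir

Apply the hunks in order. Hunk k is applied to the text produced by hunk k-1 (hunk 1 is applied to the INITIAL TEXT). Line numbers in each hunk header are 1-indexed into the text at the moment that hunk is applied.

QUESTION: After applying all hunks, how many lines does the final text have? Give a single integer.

Hunk 1: at line 7 remove [taf,eyrf,lkid] add [lazz,tzknz,obc] -> 12 lines: wrl shhm lhxli rhy zpfyn fww qwir lazz tzknz obc sih abok
Hunk 2: at line 1 remove [lhxli,rhy,zpfyn] add [ukkn,nih] -> 11 lines: wrl shhm ukkn nih fww qwir lazz tzknz obc sih abok
Hunk 3: at line 2 remove [nih] add [rkn] -> 11 lines: wrl shhm ukkn rkn fww qwir lazz tzknz obc sih abok
Final line count: 11

Answer: 11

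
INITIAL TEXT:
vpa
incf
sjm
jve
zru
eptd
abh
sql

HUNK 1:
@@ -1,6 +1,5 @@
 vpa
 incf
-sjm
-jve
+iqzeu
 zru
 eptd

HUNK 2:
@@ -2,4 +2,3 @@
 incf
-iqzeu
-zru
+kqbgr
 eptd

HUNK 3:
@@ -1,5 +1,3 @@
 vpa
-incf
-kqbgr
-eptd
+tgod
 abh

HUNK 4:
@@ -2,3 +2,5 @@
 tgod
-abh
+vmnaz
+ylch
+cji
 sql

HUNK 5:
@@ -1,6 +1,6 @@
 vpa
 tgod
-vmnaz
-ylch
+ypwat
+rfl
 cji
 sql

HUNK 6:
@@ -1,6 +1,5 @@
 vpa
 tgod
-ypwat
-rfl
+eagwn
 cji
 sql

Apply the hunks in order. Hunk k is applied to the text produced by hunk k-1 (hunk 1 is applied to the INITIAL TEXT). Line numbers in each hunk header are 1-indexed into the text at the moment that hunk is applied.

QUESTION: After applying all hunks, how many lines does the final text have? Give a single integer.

Answer: 5

Derivation:
Hunk 1: at line 1 remove [sjm,jve] add [iqzeu] -> 7 lines: vpa incf iqzeu zru eptd abh sql
Hunk 2: at line 2 remove [iqzeu,zru] add [kqbgr] -> 6 lines: vpa incf kqbgr eptd abh sql
Hunk 3: at line 1 remove [incf,kqbgr,eptd] add [tgod] -> 4 lines: vpa tgod abh sql
Hunk 4: at line 2 remove [abh] add [vmnaz,ylch,cji] -> 6 lines: vpa tgod vmnaz ylch cji sql
Hunk 5: at line 1 remove [vmnaz,ylch] add [ypwat,rfl] -> 6 lines: vpa tgod ypwat rfl cji sql
Hunk 6: at line 1 remove [ypwat,rfl] add [eagwn] -> 5 lines: vpa tgod eagwn cji sql
Final line count: 5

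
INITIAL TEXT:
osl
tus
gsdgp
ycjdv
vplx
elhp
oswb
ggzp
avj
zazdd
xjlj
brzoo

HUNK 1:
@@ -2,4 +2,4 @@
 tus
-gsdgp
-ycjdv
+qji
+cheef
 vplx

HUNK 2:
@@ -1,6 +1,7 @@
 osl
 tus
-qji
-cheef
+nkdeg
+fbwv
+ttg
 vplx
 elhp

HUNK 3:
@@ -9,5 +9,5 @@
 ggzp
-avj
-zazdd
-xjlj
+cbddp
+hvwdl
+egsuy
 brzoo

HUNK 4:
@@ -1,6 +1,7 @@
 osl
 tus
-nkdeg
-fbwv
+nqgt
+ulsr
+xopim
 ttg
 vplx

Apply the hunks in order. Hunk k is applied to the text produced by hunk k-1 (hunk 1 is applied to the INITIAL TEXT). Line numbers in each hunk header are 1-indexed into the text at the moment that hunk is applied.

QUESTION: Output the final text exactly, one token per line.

Hunk 1: at line 2 remove [gsdgp,ycjdv] add [qji,cheef] -> 12 lines: osl tus qji cheef vplx elhp oswb ggzp avj zazdd xjlj brzoo
Hunk 2: at line 1 remove [qji,cheef] add [nkdeg,fbwv,ttg] -> 13 lines: osl tus nkdeg fbwv ttg vplx elhp oswb ggzp avj zazdd xjlj brzoo
Hunk 3: at line 9 remove [avj,zazdd,xjlj] add [cbddp,hvwdl,egsuy] -> 13 lines: osl tus nkdeg fbwv ttg vplx elhp oswb ggzp cbddp hvwdl egsuy brzoo
Hunk 4: at line 1 remove [nkdeg,fbwv] add [nqgt,ulsr,xopim] -> 14 lines: osl tus nqgt ulsr xopim ttg vplx elhp oswb ggzp cbddp hvwdl egsuy brzoo

Answer: osl
tus
nqgt
ulsr
xopim
ttg
vplx
elhp
oswb
ggzp
cbddp
hvwdl
egsuy
brzoo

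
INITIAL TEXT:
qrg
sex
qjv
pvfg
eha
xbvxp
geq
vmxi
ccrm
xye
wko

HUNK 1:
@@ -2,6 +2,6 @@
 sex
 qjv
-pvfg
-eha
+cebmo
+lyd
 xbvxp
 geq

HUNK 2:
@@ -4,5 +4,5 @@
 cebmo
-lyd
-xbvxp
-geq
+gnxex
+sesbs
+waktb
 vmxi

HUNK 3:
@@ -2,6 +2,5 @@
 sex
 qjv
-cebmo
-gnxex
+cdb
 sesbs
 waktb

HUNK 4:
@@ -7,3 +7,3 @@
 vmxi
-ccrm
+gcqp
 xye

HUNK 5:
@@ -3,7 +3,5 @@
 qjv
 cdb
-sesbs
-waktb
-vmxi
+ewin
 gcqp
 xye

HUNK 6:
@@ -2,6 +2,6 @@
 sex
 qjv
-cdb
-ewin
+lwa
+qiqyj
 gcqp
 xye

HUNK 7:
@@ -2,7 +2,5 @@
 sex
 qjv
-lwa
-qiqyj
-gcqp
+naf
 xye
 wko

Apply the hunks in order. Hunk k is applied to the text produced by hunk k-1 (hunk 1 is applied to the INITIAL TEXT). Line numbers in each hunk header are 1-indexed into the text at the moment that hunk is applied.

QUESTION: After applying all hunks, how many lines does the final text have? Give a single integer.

Hunk 1: at line 2 remove [pvfg,eha] add [cebmo,lyd] -> 11 lines: qrg sex qjv cebmo lyd xbvxp geq vmxi ccrm xye wko
Hunk 2: at line 4 remove [lyd,xbvxp,geq] add [gnxex,sesbs,waktb] -> 11 lines: qrg sex qjv cebmo gnxex sesbs waktb vmxi ccrm xye wko
Hunk 3: at line 2 remove [cebmo,gnxex] add [cdb] -> 10 lines: qrg sex qjv cdb sesbs waktb vmxi ccrm xye wko
Hunk 4: at line 7 remove [ccrm] add [gcqp] -> 10 lines: qrg sex qjv cdb sesbs waktb vmxi gcqp xye wko
Hunk 5: at line 3 remove [sesbs,waktb,vmxi] add [ewin] -> 8 lines: qrg sex qjv cdb ewin gcqp xye wko
Hunk 6: at line 2 remove [cdb,ewin] add [lwa,qiqyj] -> 8 lines: qrg sex qjv lwa qiqyj gcqp xye wko
Hunk 7: at line 2 remove [lwa,qiqyj,gcqp] add [naf] -> 6 lines: qrg sex qjv naf xye wko
Final line count: 6

Answer: 6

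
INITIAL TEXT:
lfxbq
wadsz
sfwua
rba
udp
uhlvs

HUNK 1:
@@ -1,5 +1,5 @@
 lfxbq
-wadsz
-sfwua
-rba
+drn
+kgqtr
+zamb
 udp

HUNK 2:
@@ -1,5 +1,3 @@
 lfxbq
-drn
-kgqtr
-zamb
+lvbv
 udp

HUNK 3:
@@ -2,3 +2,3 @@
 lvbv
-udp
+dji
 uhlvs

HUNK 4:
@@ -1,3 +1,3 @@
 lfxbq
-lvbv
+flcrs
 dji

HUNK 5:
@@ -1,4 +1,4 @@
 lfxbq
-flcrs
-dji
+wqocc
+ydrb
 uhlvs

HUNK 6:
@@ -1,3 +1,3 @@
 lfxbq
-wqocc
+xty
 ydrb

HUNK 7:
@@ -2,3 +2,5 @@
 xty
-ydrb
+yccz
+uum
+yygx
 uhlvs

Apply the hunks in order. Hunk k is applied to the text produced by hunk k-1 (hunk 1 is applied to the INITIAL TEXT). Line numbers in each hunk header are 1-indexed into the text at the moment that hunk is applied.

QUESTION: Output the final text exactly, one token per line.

Answer: lfxbq
xty
yccz
uum
yygx
uhlvs

Derivation:
Hunk 1: at line 1 remove [wadsz,sfwua,rba] add [drn,kgqtr,zamb] -> 6 lines: lfxbq drn kgqtr zamb udp uhlvs
Hunk 2: at line 1 remove [drn,kgqtr,zamb] add [lvbv] -> 4 lines: lfxbq lvbv udp uhlvs
Hunk 3: at line 2 remove [udp] add [dji] -> 4 lines: lfxbq lvbv dji uhlvs
Hunk 4: at line 1 remove [lvbv] add [flcrs] -> 4 lines: lfxbq flcrs dji uhlvs
Hunk 5: at line 1 remove [flcrs,dji] add [wqocc,ydrb] -> 4 lines: lfxbq wqocc ydrb uhlvs
Hunk 6: at line 1 remove [wqocc] add [xty] -> 4 lines: lfxbq xty ydrb uhlvs
Hunk 7: at line 2 remove [ydrb] add [yccz,uum,yygx] -> 6 lines: lfxbq xty yccz uum yygx uhlvs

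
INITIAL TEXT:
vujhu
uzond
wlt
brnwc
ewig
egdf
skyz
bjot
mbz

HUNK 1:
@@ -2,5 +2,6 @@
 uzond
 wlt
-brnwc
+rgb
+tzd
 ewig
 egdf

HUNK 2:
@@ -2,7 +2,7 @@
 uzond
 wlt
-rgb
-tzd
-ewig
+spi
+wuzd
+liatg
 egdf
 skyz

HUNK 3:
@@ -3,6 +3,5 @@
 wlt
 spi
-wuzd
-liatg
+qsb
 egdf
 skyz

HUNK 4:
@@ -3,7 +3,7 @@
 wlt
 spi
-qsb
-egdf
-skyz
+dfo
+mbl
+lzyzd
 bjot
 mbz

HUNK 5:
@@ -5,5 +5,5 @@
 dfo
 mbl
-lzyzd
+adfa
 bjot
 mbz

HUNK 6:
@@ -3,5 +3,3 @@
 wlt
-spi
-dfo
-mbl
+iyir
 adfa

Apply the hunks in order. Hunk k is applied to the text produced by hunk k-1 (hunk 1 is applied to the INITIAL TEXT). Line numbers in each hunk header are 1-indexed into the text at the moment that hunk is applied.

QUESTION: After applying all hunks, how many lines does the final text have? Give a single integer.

Hunk 1: at line 2 remove [brnwc] add [rgb,tzd] -> 10 lines: vujhu uzond wlt rgb tzd ewig egdf skyz bjot mbz
Hunk 2: at line 2 remove [rgb,tzd,ewig] add [spi,wuzd,liatg] -> 10 lines: vujhu uzond wlt spi wuzd liatg egdf skyz bjot mbz
Hunk 3: at line 3 remove [wuzd,liatg] add [qsb] -> 9 lines: vujhu uzond wlt spi qsb egdf skyz bjot mbz
Hunk 4: at line 3 remove [qsb,egdf,skyz] add [dfo,mbl,lzyzd] -> 9 lines: vujhu uzond wlt spi dfo mbl lzyzd bjot mbz
Hunk 5: at line 5 remove [lzyzd] add [adfa] -> 9 lines: vujhu uzond wlt spi dfo mbl adfa bjot mbz
Hunk 6: at line 3 remove [spi,dfo,mbl] add [iyir] -> 7 lines: vujhu uzond wlt iyir adfa bjot mbz
Final line count: 7

Answer: 7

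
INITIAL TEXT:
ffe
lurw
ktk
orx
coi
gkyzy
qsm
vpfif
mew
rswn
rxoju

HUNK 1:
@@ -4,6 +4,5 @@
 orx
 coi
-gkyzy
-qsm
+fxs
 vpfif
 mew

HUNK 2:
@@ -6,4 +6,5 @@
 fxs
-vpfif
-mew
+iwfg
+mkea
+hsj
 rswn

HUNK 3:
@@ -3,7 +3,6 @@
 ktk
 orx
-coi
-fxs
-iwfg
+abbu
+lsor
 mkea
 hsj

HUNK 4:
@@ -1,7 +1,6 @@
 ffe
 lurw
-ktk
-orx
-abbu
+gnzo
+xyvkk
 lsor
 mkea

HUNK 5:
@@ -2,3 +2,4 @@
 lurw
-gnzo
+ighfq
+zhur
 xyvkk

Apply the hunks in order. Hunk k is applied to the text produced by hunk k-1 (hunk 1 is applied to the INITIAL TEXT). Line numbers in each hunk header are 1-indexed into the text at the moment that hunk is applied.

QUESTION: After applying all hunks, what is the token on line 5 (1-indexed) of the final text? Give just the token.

Hunk 1: at line 4 remove [gkyzy,qsm] add [fxs] -> 10 lines: ffe lurw ktk orx coi fxs vpfif mew rswn rxoju
Hunk 2: at line 6 remove [vpfif,mew] add [iwfg,mkea,hsj] -> 11 lines: ffe lurw ktk orx coi fxs iwfg mkea hsj rswn rxoju
Hunk 3: at line 3 remove [coi,fxs,iwfg] add [abbu,lsor] -> 10 lines: ffe lurw ktk orx abbu lsor mkea hsj rswn rxoju
Hunk 4: at line 1 remove [ktk,orx,abbu] add [gnzo,xyvkk] -> 9 lines: ffe lurw gnzo xyvkk lsor mkea hsj rswn rxoju
Hunk 5: at line 2 remove [gnzo] add [ighfq,zhur] -> 10 lines: ffe lurw ighfq zhur xyvkk lsor mkea hsj rswn rxoju
Final line 5: xyvkk

Answer: xyvkk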